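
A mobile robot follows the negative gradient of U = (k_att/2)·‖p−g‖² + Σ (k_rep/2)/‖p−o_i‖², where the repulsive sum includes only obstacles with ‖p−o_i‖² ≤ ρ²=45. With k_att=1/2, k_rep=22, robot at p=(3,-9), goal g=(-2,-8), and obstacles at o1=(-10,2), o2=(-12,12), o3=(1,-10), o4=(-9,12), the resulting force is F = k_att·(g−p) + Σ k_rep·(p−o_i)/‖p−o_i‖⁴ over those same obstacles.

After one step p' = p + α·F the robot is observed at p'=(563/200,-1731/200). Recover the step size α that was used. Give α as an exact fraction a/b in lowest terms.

F_att = 1/2·(g−p) = 1/2·(-5,1) = (-2.5000,0.5000)
o1: d²=290 > ρ²=45 → inactive
o2: d²=666 > ρ²=45 → inactive
o3: d²=5 ≤ ρ²=45; F_rep = 22·(2,1)/5² = (1.7600,0.8800)
o4: d²=585 > ρ²=45 → inactive
F = F_att + ΣF_rep = (-0.7400,1.3800)
Δp = p'−p = (-0.1850,0.3450); α = Δx/Fx = (-37/200) / (-37/50) = 1/4
check: Δy/Fy = (69/200) / (69/50) = 1/4 ✓

α = 1/4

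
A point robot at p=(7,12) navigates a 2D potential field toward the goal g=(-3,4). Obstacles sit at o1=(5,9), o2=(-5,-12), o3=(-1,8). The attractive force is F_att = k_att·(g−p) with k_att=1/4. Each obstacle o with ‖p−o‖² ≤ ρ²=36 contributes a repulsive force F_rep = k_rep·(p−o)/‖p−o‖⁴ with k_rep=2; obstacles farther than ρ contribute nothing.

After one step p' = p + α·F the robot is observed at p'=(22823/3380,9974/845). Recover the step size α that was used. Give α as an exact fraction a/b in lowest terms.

F_att = 1/4·(g−p) = 1/4·(-10,-8) = (-2.5000,-2.0000)
o1: d²=13 ≤ ρ²=36; F_rep = 2·(2,3)/13² = (0.0237,0.0355)
o2: d²=720 > ρ²=36 → inactive
o3: d²=80 > ρ²=36 → inactive
F = F_att + ΣF_rep = (-2.4763,-1.9645)
Δp = p'−p = (-0.2476,-0.1964); α = Δx/Fx = (-837/3380) / (-837/338) = 1/10
check: Δy/Fy = (-166/845) / (-332/169) = 1/10 ✓

α = 1/10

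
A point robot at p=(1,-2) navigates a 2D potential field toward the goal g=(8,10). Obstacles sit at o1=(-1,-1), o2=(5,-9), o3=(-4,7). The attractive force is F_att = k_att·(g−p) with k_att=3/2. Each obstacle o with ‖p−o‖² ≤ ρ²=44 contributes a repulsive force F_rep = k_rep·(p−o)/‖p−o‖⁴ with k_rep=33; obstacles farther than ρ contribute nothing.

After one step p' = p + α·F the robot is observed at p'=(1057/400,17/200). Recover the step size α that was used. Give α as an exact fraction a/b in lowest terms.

α = 1/8

F_att = 3/2·(g−p) = 3/2·(7,12) = (10.5000,18.0000)
o1: d²=5 ≤ ρ²=44; F_rep = 33·(2,-1)/5² = (2.6400,-1.3200)
o2: d²=65 > ρ²=44 → inactive
o3: d²=106 > ρ²=44 → inactive
F = F_att + ΣF_rep = (13.1400,16.6800)
Δp = p'−p = (1.6425,2.0850); α = Δx/Fx = (657/400) / (657/50) = 1/8
check: Δy/Fy = (417/200) / (417/25) = 1/8 ✓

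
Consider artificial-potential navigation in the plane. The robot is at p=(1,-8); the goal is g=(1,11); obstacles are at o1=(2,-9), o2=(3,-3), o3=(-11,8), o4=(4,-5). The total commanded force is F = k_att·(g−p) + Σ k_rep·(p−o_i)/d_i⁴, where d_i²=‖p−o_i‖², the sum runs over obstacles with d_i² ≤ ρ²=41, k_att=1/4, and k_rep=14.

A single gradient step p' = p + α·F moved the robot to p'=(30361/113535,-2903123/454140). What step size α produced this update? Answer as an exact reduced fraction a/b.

F_att = 1/4·(g−p) = 1/4·(0,19) = (0.0000,4.7500)
o1: d²=2 ≤ ρ²=41; F_rep = 14·(-1,1)/2² = (-3.5000,3.5000)
o2: d²=29 ≤ ρ²=41; F_rep = 14·(-2,-5)/29² = (-0.0333,-0.0832)
o3: d²=400 > ρ²=41 → inactive
o4: d²=18 ≤ ρ²=41; F_rep = 14·(-3,-3)/18² = (-0.1296,-0.1296)
F = F_att + ΣF_rep = (-3.6629,8.0371)
Δp = p'−p = (-0.7326,1.6074); α = Δx/Fx = (-83174/113535) / (-83174/22707) = 1/5
check: Δy/Fy = (729997/454140) / (729997/90828) = 1/5 ✓

α = 1/5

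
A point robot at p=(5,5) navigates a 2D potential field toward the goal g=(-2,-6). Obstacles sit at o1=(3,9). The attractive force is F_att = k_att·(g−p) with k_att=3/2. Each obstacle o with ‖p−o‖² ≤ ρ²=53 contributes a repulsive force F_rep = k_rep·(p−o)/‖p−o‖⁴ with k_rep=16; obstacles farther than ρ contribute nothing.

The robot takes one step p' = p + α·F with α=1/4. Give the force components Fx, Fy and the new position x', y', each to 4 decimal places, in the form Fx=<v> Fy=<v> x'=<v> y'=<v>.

F_att = 3/2·(g−p) = 3/2·(-7,-11) = (-10.5000,-16.5000)
o1: d²=20 ≤ ρ²=53; F_rep = 16·(2,-4)/20² = (0.0800,-0.1600)
F = F_att + ΣF_rep = (-10.4200,-16.6600)
p' = p + 1/4·F = (2.3950,0.8350)

Fx=-10.4200 Fy=-16.6600 x'=2.3950 y'=0.8350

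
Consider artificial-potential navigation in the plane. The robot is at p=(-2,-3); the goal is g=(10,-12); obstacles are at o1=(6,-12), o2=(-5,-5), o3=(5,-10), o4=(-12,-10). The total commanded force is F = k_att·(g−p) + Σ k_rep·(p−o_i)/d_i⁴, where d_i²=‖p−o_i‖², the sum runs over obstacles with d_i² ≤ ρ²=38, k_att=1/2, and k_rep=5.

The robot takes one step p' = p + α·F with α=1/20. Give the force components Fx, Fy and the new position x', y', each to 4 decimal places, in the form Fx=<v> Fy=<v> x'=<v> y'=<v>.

F_att = 1/2·(g−p) = 1/2·(12,-9) = (6.0000,-4.5000)
o1: d²=145 > ρ²=38 → inactive
o2: d²=13 ≤ ρ²=38; F_rep = 5·(3,2)/13² = (0.0888,0.0592)
o3: d²=98 > ρ²=38 → inactive
o4: d²=149 > ρ²=38 → inactive
F = F_att + ΣF_rep = (6.0888,-4.4408)
p' = p + 1/20·F = (-1.6956,-3.2220)

Fx=6.0888 Fy=-4.4408 x'=-1.6956 y'=-3.2220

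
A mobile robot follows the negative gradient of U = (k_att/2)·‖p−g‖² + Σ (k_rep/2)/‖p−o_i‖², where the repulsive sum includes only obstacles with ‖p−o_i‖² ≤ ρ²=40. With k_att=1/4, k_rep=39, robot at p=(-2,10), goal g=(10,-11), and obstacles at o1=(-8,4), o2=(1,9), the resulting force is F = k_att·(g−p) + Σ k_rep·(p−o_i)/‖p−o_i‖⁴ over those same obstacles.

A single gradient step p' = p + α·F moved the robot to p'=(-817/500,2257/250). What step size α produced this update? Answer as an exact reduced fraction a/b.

α = 1/5

F_att = 1/4·(g−p) = 1/4·(12,-21) = (3.0000,-5.2500)
o1: d²=72 > ρ²=40 → inactive
o2: d²=10 ≤ ρ²=40; F_rep = 39·(-3,1)/10² = (-1.1700,0.3900)
F = F_att + ΣF_rep = (1.8300,-4.8600)
Δp = p'−p = (0.3660,-0.9720); α = Δx/Fx = (183/500) / (183/100) = 1/5
check: Δy/Fy = (-243/250) / (-243/50) = 1/5 ✓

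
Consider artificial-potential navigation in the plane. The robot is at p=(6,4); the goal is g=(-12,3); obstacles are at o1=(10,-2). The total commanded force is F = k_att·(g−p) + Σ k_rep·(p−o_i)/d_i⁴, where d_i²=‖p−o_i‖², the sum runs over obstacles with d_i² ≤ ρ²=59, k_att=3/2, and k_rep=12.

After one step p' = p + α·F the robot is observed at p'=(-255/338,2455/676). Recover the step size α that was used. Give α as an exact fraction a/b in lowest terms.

F_att = 3/2·(g−p) = 3/2·(-18,-1) = (-27.0000,-1.5000)
o1: d²=52 ≤ ρ²=59; F_rep = 12·(-4,6)/52² = (-0.0178,0.0266)
F = F_att + ΣF_rep = (-27.0178,-1.4734)
Δp = p'−p = (-6.7544,-0.3683); α = Δx/Fx = (-2283/338) / (-4566/169) = 1/4
check: Δy/Fy = (-249/676) / (-249/169) = 1/4 ✓

α = 1/4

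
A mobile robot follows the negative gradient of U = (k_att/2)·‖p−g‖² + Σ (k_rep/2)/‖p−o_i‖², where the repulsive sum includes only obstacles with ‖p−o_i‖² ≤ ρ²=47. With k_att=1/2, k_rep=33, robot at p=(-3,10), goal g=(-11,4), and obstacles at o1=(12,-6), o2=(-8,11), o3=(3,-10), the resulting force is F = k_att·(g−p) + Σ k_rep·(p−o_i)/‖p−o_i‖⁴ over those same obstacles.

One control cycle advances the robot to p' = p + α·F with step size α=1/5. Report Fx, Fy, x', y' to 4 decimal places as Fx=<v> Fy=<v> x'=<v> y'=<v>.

Fx=-3.7559 Fy=-3.0488 x'=-3.7512 y'=9.3902

F_att = 1/2·(g−p) = 1/2·(-8,-6) = (-4.0000,-3.0000)
o1: d²=481 > ρ²=47 → inactive
o2: d²=26 ≤ ρ²=47; F_rep = 33·(5,-1)/26² = (0.2441,-0.0488)
o3: d²=436 > ρ²=47 → inactive
F = F_att + ΣF_rep = (-3.7559,-3.0488)
p' = p + 1/5·F = (-3.7512,9.3902)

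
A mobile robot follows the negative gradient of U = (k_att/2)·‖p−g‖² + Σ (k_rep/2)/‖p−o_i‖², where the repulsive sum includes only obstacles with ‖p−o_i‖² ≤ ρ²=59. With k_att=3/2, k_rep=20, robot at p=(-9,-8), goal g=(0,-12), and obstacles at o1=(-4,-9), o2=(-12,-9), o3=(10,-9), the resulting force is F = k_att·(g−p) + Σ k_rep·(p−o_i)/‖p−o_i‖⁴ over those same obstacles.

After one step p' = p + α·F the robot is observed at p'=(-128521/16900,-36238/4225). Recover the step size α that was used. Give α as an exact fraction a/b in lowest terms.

F_att = 3/2·(g−p) = 3/2·(9,-4) = (13.5000,-6.0000)
o1: d²=26 ≤ ρ²=59; F_rep = 20·(-5,1)/26² = (-0.1479,0.0296)
o2: d²=10 ≤ ρ²=59; F_rep = 20·(3,1)/10² = (0.6000,0.2000)
o3: d²=362 > ρ²=59 → inactive
F = F_att + ΣF_rep = (13.9521,-5.7704)
Δp = p'−p = (1.3952,-0.5770); α = Δx/Fx = (23579/16900) / (23579/1690) = 1/10
check: Δy/Fy = (-2438/4225) / (-4876/845) = 1/10 ✓

α = 1/10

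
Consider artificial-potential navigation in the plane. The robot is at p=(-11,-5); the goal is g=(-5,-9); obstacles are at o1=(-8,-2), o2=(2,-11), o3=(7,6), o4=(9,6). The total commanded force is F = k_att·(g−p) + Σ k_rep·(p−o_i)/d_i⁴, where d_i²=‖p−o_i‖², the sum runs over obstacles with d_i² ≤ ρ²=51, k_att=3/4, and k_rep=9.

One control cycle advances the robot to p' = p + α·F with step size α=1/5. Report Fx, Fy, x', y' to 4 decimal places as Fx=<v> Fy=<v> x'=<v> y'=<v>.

Fx=4.4167 Fy=-3.0833 x'=-10.1167 y'=-5.6167

F_att = 3/4·(g−p) = 3/4·(6,-4) = (4.5000,-3.0000)
o1: d²=18 ≤ ρ²=51; F_rep = 9·(-3,-3)/18² = (-0.0833,-0.0833)
o2: d²=205 > ρ²=51 → inactive
o3: d²=445 > ρ²=51 → inactive
o4: d²=521 > ρ²=51 → inactive
F = F_att + ΣF_rep = (4.4167,-3.0833)
p' = p + 1/5·F = (-10.1167,-5.6167)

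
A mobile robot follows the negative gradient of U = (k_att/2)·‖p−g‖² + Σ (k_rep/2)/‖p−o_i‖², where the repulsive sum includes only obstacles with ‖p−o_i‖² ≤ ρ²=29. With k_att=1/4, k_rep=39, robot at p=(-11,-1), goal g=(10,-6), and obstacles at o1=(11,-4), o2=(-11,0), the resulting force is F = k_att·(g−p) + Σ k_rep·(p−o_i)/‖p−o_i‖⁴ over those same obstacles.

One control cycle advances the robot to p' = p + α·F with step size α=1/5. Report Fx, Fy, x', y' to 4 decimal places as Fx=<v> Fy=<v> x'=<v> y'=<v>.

F_att = 1/4·(g−p) = 1/4·(21,-5) = (5.2500,-1.2500)
o1: d²=493 > ρ²=29 → inactive
o2: d²=1 ≤ ρ²=29; F_rep = 39·(0,-1)/1² = (0.0000,-39.0000)
F = F_att + ΣF_rep = (5.2500,-40.2500)
p' = p + 1/5·F = (-9.9500,-9.0500)

Fx=5.2500 Fy=-40.2500 x'=-9.9500 y'=-9.0500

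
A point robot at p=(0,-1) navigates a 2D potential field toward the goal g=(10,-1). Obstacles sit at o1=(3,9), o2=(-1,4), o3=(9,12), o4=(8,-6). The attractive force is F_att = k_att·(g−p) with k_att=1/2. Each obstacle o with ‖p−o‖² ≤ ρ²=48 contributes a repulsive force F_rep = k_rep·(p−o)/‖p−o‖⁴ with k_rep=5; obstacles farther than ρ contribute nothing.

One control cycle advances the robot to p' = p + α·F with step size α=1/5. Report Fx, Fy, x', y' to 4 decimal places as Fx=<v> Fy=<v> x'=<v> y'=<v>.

Fx=5.0074 Fy=-0.0370 x'=1.0015 y'=-1.0074

F_att = 1/2·(g−p) = 1/2·(10,0) = (5.0000,0.0000)
o1: d²=109 > ρ²=48 → inactive
o2: d²=26 ≤ ρ²=48; F_rep = 5·(1,-5)/26² = (0.0074,-0.0370)
o3: d²=250 > ρ²=48 → inactive
o4: d²=89 > ρ²=48 → inactive
F = F_att + ΣF_rep = (5.0074,-0.0370)
p' = p + 1/5·F = (1.0015,-1.0074)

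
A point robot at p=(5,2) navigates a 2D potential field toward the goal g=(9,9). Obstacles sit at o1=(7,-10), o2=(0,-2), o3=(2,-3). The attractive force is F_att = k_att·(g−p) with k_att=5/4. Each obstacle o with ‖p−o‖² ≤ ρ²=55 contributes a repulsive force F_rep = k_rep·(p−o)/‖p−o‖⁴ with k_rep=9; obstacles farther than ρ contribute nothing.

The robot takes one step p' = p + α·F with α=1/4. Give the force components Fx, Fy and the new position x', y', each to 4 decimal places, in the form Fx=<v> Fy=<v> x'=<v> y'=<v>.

Fx=5.0501 Fy=8.8103 x'=6.2625 y'=4.2026

F_att = 5/4·(g−p) = 5/4·(4,7) = (5.0000,8.7500)
o1: d²=148 > ρ²=55 → inactive
o2: d²=41 ≤ ρ²=55; F_rep = 9·(5,4)/41² = (0.0268,0.0214)
o3: d²=34 ≤ ρ²=55; F_rep = 9·(3,5)/34² = (0.0234,0.0389)
F = F_att + ΣF_rep = (5.0501,8.8103)
p' = p + 1/4·F = (6.2625,4.2026)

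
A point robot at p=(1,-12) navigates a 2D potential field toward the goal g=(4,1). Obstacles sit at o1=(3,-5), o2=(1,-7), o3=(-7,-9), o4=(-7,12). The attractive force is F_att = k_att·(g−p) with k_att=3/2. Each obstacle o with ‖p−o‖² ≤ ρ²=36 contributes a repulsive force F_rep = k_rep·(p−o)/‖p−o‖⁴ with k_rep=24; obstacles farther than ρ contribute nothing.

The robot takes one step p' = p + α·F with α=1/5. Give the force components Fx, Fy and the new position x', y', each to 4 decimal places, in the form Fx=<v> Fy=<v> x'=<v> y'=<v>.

Fx=4.5000 Fy=19.3080 x'=1.9000 y'=-8.1384

F_att = 3/2·(g−p) = 3/2·(3,13) = (4.5000,19.5000)
o1: d²=53 > ρ²=36 → inactive
o2: d²=25 ≤ ρ²=36; F_rep = 24·(0,-5)/25² = (0.0000,-0.1920)
o3: d²=73 > ρ²=36 → inactive
o4: d²=640 > ρ²=36 → inactive
F = F_att + ΣF_rep = (4.5000,19.3080)
p' = p + 1/5·F = (1.9000,-8.1384)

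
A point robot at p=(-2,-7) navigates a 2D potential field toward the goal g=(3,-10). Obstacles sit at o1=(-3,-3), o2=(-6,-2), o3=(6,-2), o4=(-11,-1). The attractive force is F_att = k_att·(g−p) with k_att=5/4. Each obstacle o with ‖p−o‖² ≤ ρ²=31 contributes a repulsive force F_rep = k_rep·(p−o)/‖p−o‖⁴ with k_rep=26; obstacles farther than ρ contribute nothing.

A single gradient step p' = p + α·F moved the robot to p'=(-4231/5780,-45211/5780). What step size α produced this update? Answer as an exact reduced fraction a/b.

α = 1/5

F_att = 5/4·(g−p) = 5/4·(5,-3) = (6.2500,-3.7500)
o1: d²=17 ≤ ρ²=31; F_rep = 26·(1,-4)/17² = (0.0900,-0.3599)
o2: d²=41 > ρ²=31 → inactive
o3: d²=89 > ρ²=31 → inactive
o4: d²=117 > ρ²=31 → inactive
F = F_att + ΣF_rep = (6.3400,-4.1099)
Δp = p'−p = (1.2680,-0.8220); α = Δx/Fx = (7329/5780) / (7329/1156) = 1/5
check: Δy/Fy = (-4751/5780) / (-4751/1156) = 1/5 ✓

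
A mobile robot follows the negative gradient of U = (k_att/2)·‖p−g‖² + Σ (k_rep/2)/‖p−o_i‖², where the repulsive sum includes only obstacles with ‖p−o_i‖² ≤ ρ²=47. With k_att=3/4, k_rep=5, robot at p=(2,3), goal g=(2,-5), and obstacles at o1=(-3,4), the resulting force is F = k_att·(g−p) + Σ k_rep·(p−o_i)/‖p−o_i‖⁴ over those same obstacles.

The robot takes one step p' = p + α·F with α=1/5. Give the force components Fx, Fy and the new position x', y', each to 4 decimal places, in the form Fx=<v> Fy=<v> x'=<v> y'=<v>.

F_att = 3/4·(g−p) = 3/4·(0,-8) = (0.0000,-6.0000)
o1: d²=26 ≤ ρ²=47; F_rep = 5·(5,-1)/26² = (0.0370,-0.0074)
F = F_att + ΣF_rep = (0.0370,-6.0074)
p' = p + 1/5·F = (2.0074,1.7985)

Fx=0.0370 Fy=-6.0074 x'=2.0074 y'=1.7985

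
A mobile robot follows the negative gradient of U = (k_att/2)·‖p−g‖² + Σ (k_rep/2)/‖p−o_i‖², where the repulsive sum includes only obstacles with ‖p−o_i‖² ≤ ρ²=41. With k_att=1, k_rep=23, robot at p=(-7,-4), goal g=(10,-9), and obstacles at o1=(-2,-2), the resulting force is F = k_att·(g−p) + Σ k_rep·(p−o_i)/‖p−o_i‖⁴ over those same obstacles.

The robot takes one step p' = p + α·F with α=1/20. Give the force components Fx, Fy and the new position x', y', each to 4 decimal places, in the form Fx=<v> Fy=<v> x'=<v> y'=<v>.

F_att = 1·(g−p) = 1·(17,-5) = (17.0000,-5.0000)
o1: d²=29 ≤ ρ²=41; F_rep = 23·(-5,-2)/29² = (-0.1367,-0.0547)
F = F_att + ΣF_rep = (16.8633,-5.0547)
p' = p + 1/20·F = (-6.1568,-4.2527)

Fx=16.8633 Fy=-5.0547 x'=-6.1568 y'=-4.2527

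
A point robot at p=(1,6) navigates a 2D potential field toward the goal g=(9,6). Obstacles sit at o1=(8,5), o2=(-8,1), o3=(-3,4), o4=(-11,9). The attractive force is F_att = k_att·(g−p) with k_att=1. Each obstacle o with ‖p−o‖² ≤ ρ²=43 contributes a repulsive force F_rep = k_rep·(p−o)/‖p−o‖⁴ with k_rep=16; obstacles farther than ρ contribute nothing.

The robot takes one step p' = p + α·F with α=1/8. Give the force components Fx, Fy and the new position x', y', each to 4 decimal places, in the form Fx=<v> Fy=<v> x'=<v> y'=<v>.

F_att = 1·(g−p) = 1·(8,0) = (8.0000,0.0000)
o1: d²=50 > ρ²=43 → inactive
o2: d²=106 > ρ²=43 → inactive
o3: d²=20 ≤ ρ²=43; F_rep = 16·(4,2)/20² = (0.1600,0.0800)
o4: d²=153 > ρ²=43 → inactive
F = F_att + ΣF_rep = (8.1600,0.0800)
p' = p + 1/8·F = (2.0200,6.0100)

Fx=8.1600 Fy=0.0800 x'=2.0200 y'=6.0100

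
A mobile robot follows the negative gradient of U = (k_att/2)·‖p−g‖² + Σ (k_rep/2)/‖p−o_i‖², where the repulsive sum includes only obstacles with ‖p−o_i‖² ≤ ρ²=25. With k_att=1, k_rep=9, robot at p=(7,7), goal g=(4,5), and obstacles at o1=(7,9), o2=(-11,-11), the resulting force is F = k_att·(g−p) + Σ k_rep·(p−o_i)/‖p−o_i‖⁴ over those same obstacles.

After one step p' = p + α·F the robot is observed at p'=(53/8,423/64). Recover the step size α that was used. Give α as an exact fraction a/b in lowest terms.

α = 1/8

F_att = 1·(g−p) = 1·(-3,-2) = (-3.0000,-2.0000)
o1: d²=4 ≤ ρ²=25; F_rep = 9·(0,-2)/4² = (0.0000,-1.1250)
o2: d²=648 > ρ²=25 → inactive
F = F_att + ΣF_rep = (-3.0000,-3.1250)
Δp = p'−p = (-0.3750,-0.3906); α = Δx/Fx = (-3/8) / (-3) = 1/8
check: Δy/Fy = (-25/64) / (-25/8) = 1/8 ✓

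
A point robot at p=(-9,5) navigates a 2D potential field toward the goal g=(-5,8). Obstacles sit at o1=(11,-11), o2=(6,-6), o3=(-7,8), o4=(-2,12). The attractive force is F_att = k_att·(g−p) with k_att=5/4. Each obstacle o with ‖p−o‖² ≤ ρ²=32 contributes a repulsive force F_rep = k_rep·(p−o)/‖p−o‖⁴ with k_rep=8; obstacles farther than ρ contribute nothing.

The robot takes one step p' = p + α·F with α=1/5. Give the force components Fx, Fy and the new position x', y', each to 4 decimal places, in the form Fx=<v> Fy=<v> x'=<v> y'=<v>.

F_att = 5/4·(g−p) = 5/4·(4,3) = (5.0000,3.7500)
o1: d²=656 > ρ²=32 → inactive
o2: d²=346 > ρ²=32 → inactive
o3: d²=13 ≤ ρ²=32; F_rep = 8·(-2,-3)/13² = (-0.0947,-0.1420)
o4: d²=98 > ρ²=32 → inactive
F = F_att + ΣF_rep = (4.9053,3.6080)
p' = p + 1/5·F = (-8.0189,5.7216)

Fx=4.9053 Fy=3.6080 x'=-8.0189 y'=5.7216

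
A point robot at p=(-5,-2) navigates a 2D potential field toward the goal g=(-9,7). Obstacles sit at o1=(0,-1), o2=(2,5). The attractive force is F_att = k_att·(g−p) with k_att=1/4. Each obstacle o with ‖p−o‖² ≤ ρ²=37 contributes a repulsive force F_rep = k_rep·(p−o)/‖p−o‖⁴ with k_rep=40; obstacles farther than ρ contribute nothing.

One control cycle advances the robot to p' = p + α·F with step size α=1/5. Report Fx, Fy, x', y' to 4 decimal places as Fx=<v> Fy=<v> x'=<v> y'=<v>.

Fx=-1.2959 Fy=2.1908 x'=-5.2592 y'=-1.5618

F_att = 1/4·(g−p) = 1/4·(-4,9) = (-1.0000,2.2500)
o1: d²=26 ≤ ρ²=37; F_rep = 40·(-5,-1)/26² = (-0.2959,-0.0592)
o2: d²=98 > ρ²=37 → inactive
F = F_att + ΣF_rep = (-1.2959,2.1908)
p' = p + 1/5·F = (-5.2592,-1.5618)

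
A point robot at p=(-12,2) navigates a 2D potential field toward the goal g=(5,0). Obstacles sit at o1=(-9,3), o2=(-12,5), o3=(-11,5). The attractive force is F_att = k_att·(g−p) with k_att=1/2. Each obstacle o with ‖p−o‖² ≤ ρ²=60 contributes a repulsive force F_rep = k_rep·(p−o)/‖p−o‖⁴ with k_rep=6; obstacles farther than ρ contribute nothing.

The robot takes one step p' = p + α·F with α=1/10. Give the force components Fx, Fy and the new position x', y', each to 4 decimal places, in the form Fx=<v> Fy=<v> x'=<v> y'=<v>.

Fx=8.2600 Fy=-1.4622 x'=-11.1740 y'=1.8538

F_att = 1/2·(g−p) = 1/2·(17,-2) = (8.5000,-1.0000)
o1: d²=10 ≤ ρ²=60; F_rep = 6·(-3,-1)/10² = (-0.1800,-0.0600)
o2: d²=9 ≤ ρ²=60; F_rep = 6·(0,-3)/9² = (0.0000,-0.2222)
o3: d²=10 ≤ ρ²=60; F_rep = 6·(-1,-3)/10² = (-0.0600,-0.1800)
F = F_att + ΣF_rep = (8.2600,-1.4622)
p' = p + 1/10·F = (-11.1740,1.8538)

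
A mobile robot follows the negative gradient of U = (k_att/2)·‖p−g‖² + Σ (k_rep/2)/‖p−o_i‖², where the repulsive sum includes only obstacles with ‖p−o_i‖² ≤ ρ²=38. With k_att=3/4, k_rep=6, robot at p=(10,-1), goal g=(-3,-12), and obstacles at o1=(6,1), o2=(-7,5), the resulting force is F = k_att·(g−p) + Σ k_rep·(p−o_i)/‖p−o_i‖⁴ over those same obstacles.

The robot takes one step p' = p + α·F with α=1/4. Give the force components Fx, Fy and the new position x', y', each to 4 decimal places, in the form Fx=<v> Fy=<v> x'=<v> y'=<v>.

Fx=-9.6900 Fy=-8.2800 x'=7.5775 y'=-3.0700

F_att = 3/4·(g−p) = 3/4·(-13,-11) = (-9.7500,-8.2500)
o1: d²=20 ≤ ρ²=38; F_rep = 6·(4,-2)/20² = (0.0600,-0.0300)
o2: d²=325 > ρ²=38 → inactive
F = F_att + ΣF_rep = (-9.6900,-8.2800)
p' = p + 1/4·F = (7.5775,-3.0700)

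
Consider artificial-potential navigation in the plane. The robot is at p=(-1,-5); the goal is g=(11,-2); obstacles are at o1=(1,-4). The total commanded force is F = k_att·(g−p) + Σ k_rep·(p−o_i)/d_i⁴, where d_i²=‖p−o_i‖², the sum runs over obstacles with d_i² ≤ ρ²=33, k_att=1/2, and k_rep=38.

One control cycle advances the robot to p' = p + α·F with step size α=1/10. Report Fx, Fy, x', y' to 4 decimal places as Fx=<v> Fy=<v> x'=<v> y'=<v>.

F_att = 1/2·(g−p) = 1/2·(12,3) = (6.0000,1.5000)
o1: d²=5 ≤ ρ²=33; F_rep = 38·(-2,-1)/5² = (-3.0400,-1.5200)
F = F_att + ΣF_rep = (2.9600,-0.0200)
p' = p + 1/10·F = (-0.7040,-5.0020)

Fx=2.9600 Fy=-0.0200 x'=-0.7040 y'=-5.0020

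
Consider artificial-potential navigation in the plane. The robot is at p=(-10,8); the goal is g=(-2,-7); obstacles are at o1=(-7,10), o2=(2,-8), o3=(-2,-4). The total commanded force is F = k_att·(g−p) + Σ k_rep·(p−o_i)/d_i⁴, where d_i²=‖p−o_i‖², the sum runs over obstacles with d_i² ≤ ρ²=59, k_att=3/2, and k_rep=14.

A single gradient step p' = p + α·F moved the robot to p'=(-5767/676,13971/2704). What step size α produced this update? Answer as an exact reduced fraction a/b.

F_att = 3/2·(g−p) = 3/2·(8,-15) = (12.0000,-22.5000)
o1: d²=13 ≤ ρ²=59; F_rep = 14·(-3,-2)/13² = (-0.2485,-0.1657)
o2: d²=400 > ρ²=59 → inactive
o3: d²=208 > ρ²=59 → inactive
F = F_att + ΣF_rep = (11.7515,-22.6657)
Δp = p'−p = (1.4689,-2.8332); α = Δx/Fx = (993/676) / (1986/169) = 1/8
check: Δy/Fy = (-7661/2704) / (-7661/338) = 1/8 ✓

α = 1/8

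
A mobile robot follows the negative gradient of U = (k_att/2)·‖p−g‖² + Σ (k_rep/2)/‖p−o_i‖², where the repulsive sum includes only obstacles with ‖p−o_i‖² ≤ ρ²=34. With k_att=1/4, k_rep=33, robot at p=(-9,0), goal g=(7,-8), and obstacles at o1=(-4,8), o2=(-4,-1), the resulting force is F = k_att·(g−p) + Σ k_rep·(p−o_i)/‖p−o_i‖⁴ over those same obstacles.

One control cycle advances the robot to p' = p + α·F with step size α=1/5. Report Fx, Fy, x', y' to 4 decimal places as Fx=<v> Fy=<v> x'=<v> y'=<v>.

F_att = 1/4·(g−p) = 1/4·(16,-8) = (4.0000,-2.0000)
o1: d²=89 > ρ²=34 → inactive
o2: d²=26 ≤ ρ²=34; F_rep = 33·(-5,1)/26² = (-0.2441,0.0488)
F = F_att + ΣF_rep = (3.7559,-1.9512)
p' = p + 1/5·F = (-8.2488,-0.3902)

Fx=3.7559 Fy=-1.9512 x'=-8.2488 y'=-0.3902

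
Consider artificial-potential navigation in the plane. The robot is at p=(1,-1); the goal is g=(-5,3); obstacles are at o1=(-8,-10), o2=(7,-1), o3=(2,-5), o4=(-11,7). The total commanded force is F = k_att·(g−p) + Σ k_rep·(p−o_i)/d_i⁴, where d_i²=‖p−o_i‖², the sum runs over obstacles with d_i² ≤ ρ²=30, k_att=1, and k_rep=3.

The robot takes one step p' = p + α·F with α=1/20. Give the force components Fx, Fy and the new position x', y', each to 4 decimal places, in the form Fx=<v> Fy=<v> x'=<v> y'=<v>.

F_att = 1·(g−p) = 1·(-6,4) = (-6.0000,4.0000)
o1: d²=162 > ρ²=30 → inactive
o2: d²=36 > ρ²=30 → inactive
o3: d²=17 ≤ ρ²=30; F_rep = 3·(-1,4)/17² = (-0.0104,0.0415)
o4: d²=208 > ρ²=30 → inactive
F = F_att + ΣF_rep = (-6.0104,4.0415)
p' = p + 1/20·F = (0.6995,-0.7979)

Fx=-6.0104 Fy=4.0415 x'=0.6995 y'=-0.7979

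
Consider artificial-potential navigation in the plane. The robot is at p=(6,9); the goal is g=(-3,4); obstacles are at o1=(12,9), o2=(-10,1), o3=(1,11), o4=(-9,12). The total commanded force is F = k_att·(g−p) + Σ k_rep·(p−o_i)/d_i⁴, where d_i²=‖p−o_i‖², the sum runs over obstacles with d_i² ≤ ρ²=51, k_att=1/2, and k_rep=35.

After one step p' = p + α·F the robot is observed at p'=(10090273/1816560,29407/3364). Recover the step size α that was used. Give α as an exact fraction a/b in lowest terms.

α = 1/10

F_att = 1/2·(g−p) = 1/2·(-9,-5) = (-4.5000,-2.5000)
o1: d²=36 ≤ ρ²=51; F_rep = 35·(-6,0)/36² = (-0.1620,0.0000)
o2: d²=320 > ρ²=51 → inactive
o3: d²=29 ≤ ρ²=51; F_rep = 35·(5,-2)/29² = (0.2081,-0.0832)
o4: d²=234 > ρ²=51 → inactive
F = F_att + ΣF_rep = (-4.4540,-2.5832)
Δp = p'−p = (-0.4454,-0.2583); α = Δx/Fx = (-809087/1816560) / (-809087/181656) = 1/10
check: Δy/Fy = (-869/3364) / (-4345/1682) = 1/10 ✓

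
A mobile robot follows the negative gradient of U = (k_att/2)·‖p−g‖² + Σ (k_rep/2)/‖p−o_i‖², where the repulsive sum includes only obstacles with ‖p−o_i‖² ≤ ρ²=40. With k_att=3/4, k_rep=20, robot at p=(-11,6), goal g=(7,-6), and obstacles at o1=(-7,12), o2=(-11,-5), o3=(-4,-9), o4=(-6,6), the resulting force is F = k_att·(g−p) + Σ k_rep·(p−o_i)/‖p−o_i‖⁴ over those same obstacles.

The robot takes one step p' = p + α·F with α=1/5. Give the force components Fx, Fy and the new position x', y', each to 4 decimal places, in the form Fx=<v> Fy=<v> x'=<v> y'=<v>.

Fx=13.3400 Fy=-9.0000 x'=-8.3320 y'=4.2000

F_att = 3/4·(g−p) = 3/4·(18,-12) = (13.5000,-9.0000)
o1: d²=52 > ρ²=40 → inactive
o2: d²=121 > ρ²=40 → inactive
o3: d²=274 > ρ²=40 → inactive
o4: d²=25 ≤ ρ²=40; F_rep = 20·(-5,0)/25² = (-0.1600,0.0000)
F = F_att + ΣF_rep = (13.3400,-9.0000)
p' = p + 1/5·F = (-8.3320,4.2000)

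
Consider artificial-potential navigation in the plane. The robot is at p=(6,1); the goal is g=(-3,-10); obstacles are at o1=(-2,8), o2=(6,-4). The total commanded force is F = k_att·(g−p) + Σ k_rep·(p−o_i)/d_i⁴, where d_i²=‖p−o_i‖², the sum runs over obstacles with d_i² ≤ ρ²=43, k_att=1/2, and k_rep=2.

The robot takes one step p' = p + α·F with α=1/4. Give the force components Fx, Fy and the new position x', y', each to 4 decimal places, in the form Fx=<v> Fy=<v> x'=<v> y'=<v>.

F_att = 1/2·(g−p) = 1/2·(-9,-11) = (-4.5000,-5.5000)
o1: d²=113 > ρ²=43 → inactive
o2: d²=25 ≤ ρ²=43; F_rep = 2·(0,5)/25² = (0.0000,0.0160)
F = F_att + ΣF_rep = (-4.5000,-5.4840)
p' = p + 1/4·F = (4.8750,-0.3710)

Fx=-4.5000 Fy=-5.4840 x'=4.8750 y'=-0.3710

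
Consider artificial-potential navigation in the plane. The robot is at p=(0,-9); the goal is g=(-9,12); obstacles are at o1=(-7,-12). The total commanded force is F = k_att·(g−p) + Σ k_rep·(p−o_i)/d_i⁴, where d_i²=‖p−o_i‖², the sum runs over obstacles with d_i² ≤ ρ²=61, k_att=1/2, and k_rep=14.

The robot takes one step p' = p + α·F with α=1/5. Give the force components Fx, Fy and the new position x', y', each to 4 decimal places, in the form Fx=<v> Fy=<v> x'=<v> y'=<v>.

Fx=-4.4709 Fy=10.5125 x'=-0.8942 y'=-6.8975

F_att = 1/2·(g−p) = 1/2·(-9,21) = (-4.5000,10.5000)
o1: d²=58 ≤ ρ²=61; F_rep = 14·(7,3)/58² = (0.0291,0.0125)
F = F_att + ΣF_rep = (-4.4709,10.5125)
p' = p + 1/5·F = (-0.8942,-6.8975)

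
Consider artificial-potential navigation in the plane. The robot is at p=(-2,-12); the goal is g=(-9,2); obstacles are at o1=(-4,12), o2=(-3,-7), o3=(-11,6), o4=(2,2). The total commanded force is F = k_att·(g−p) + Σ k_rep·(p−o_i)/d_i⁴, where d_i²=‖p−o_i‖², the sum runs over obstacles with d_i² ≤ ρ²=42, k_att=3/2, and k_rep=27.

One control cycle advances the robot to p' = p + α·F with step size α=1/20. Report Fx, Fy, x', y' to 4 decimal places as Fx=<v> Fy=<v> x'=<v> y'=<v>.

F_att = 3/2·(g−p) = 3/2·(-7,14) = (-10.5000,21.0000)
o1: d²=580 > ρ²=42 → inactive
o2: d²=26 ≤ ρ²=42; F_rep = 27·(1,-5)/26² = (0.0399,-0.1997)
o3: d²=405 > ρ²=42 → inactive
o4: d²=212 > ρ²=42 → inactive
F = F_att + ΣF_rep = (-10.4601,20.8003)
p' = p + 1/20·F = (-2.5230,-10.9600)

Fx=-10.4601 Fy=20.8003 x'=-2.5230 y'=-10.9600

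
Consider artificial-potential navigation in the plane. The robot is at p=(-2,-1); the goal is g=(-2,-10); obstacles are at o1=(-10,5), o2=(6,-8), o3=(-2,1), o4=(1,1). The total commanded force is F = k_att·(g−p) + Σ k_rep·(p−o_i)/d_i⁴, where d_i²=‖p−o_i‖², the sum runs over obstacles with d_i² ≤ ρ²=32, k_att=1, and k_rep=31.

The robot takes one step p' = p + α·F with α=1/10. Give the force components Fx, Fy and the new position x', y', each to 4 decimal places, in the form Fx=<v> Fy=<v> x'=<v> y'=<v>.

F_att = 1·(g−p) = 1·(0,-9) = (0.0000,-9.0000)
o1: d²=100 > ρ²=32 → inactive
o2: d²=113 > ρ²=32 → inactive
o3: d²=4 ≤ ρ²=32; F_rep = 31·(0,-2)/4² = (0.0000,-3.8750)
o4: d²=13 ≤ ρ²=32; F_rep = 31·(-3,-2)/13² = (-0.5503,-0.3669)
F = F_att + ΣF_rep = (-0.5503,-13.2419)
p' = p + 1/10·F = (-2.0550,-2.3242)

Fx=-0.5503 Fy=-13.2419 x'=-2.0550 y'=-2.3242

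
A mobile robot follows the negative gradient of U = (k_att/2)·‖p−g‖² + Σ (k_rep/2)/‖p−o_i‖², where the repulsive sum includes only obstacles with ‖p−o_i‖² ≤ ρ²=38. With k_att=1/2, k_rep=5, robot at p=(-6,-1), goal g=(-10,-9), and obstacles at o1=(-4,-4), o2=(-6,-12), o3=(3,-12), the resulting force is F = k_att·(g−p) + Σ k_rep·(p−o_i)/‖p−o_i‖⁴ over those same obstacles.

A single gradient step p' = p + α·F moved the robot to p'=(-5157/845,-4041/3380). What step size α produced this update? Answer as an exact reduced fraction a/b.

F_att = 1/2·(g−p) = 1/2·(-4,-8) = (-2.0000,-4.0000)
o1: d²=13 ≤ ρ²=38; F_rep = 5·(-2,3)/13² = (-0.0592,0.0888)
o2: d²=121 > ρ²=38 → inactive
o3: d²=202 > ρ²=38 → inactive
F = F_att + ΣF_rep = (-2.0592,-3.9112)
Δp = p'−p = (-0.1030,-0.1956); α = Δx/Fx = (-87/845) / (-348/169) = 1/20
check: Δy/Fy = (-661/3380) / (-661/169) = 1/20 ✓

α = 1/20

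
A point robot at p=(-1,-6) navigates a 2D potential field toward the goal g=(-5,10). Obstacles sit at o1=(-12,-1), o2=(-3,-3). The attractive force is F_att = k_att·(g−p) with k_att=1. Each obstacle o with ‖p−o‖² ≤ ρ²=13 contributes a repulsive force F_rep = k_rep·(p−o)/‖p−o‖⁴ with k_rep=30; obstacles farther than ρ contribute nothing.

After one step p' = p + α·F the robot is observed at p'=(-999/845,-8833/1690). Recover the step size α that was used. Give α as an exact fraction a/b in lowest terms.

F_att = 1·(g−p) = 1·(-4,16) = (-4.0000,16.0000)
o1: d²=146 > ρ²=13 → inactive
o2: d²=13 ≤ ρ²=13; F_rep = 30·(2,-3)/13² = (0.3550,-0.5325)
F = F_att + ΣF_rep = (-3.6450,15.4675)
Δp = p'−p = (-0.1822,0.7734); α = Δx/Fx = (-154/845) / (-616/169) = 1/20
check: Δy/Fy = (1307/1690) / (2614/169) = 1/20 ✓

α = 1/20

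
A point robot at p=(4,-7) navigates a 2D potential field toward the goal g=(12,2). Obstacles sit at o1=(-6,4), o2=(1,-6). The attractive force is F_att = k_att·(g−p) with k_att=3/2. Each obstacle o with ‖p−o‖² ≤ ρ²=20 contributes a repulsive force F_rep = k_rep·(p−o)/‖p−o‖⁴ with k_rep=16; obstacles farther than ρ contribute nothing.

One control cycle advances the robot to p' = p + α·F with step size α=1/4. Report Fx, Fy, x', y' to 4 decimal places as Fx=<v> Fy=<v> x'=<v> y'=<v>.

Fx=12.4800 Fy=13.3400 x'=7.1200 y'=-3.6650

F_att = 3/2·(g−p) = 3/2·(8,9) = (12.0000,13.5000)
o1: d²=221 > ρ²=20 → inactive
o2: d²=10 ≤ ρ²=20; F_rep = 16·(3,-1)/10² = (0.4800,-0.1600)
F = F_att + ΣF_rep = (12.4800,13.3400)
p' = p + 1/4·F = (7.1200,-3.6650)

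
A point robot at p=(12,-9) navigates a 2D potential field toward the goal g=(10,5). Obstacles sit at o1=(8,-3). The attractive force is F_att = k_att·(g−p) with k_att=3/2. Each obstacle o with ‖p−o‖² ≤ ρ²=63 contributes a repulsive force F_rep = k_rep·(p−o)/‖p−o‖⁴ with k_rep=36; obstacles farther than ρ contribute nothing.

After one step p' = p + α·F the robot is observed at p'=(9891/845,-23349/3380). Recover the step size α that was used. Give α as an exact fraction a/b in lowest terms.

α = 1/10

F_att = 3/2·(g−p) = 3/2·(-2,14) = (-3.0000,21.0000)
o1: d²=52 ≤ ρ²=63; F_rep = 36·(4,-6)/52² = (0.0533,-0.0799)
F = F_att + ΣF_rep = (-2.9467,20.9201)
Δp = p'−p = (-0.2947,2.0920); α = Δx/Fx = (-249/845) / (-498/169) = 1/10
check: Δy/Fy = (7071/3380) / (7071/338) = 1/10 ✓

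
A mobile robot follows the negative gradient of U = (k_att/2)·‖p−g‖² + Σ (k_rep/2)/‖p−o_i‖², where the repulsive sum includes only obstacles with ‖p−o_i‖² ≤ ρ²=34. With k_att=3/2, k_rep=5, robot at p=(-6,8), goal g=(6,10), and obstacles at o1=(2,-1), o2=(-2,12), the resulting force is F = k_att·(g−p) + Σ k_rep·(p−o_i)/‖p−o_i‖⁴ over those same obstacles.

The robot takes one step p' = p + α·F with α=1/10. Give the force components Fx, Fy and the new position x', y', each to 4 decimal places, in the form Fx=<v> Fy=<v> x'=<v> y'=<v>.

F_att = 3/2·(g−p) = 3/2·(12,2) = (18.0000,3.0000)
o1: d²=145 > ρ²=34 → inactive
o2: d²=32 ≤ ρ²=34; F_rep = 5·(-4,-4)/32² = (-0.0195,-0.0195)
F = F_att + ΣF_rep = (17.9805,2.9805)
p' = p + 1/10·F = (-4.2020,8.2980)

Fx=17.9805 Fy=2.9805 x'=-4.2020 y'=8.2980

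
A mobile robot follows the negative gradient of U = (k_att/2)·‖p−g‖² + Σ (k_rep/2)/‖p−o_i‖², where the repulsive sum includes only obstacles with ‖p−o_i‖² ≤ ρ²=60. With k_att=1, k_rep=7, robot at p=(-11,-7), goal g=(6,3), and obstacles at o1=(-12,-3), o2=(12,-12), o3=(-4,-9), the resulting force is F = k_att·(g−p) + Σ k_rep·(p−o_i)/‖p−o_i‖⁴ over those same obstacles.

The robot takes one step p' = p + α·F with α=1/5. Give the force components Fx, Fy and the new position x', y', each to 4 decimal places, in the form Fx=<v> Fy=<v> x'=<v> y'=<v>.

Fx=17.0068 Fy=9.9081 x'=-7.5986 y'=-5.0184

F_att = 1·(g−p) = 1·(17,10) = (17.0000,10.0000)
o1: d²=17 ≤ ρ²=60; F_rep = 7·(1,-4)/17² = (0.0242,-0.0969)
o2: d²=554 > ρ²=60 → inactive
o3: d²=53 ≤ ρ²=60; F_rep = 7·(-7,2)/53² = (-0.0174,0.0050)
F = F_att + ΣF_rep = (17.0068,9.9081)
p' = p + 1/5·F = (-7.5986,-5.0184)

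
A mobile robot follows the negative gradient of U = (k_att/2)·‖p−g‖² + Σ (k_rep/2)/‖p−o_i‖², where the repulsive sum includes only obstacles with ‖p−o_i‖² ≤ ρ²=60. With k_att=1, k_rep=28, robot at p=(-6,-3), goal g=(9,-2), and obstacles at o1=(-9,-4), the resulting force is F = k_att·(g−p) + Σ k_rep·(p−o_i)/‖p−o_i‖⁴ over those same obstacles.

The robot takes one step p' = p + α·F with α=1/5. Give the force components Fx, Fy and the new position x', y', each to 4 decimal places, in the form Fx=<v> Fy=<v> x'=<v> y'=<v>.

Fx=15.8400 Fy=1.2800 x'=-2.8320 y'=-2.7440

F_att = 1·(g−p) = 1·(15,1) = (15.0000,1.0000)
o1: d²=10 ≤ ρ²=60; F_rep = 28·(3,1)/10² = (0.8400,0.2800)
F = F_att + ΣF_rep = (15.8400,1.2800)
p' = p + 1/5·F = (-2.8320,-2.7440)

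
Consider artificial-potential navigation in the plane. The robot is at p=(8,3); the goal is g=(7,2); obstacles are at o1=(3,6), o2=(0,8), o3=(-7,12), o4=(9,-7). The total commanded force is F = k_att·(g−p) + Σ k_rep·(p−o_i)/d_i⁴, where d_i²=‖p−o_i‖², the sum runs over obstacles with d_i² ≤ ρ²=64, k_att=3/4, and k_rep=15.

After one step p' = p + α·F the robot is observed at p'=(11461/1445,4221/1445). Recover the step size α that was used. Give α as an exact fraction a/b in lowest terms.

F_att = 3/4·(g−p) = 3/4·(-1,-1) = (-0.7500,-0.7500)
o1: d²=34 ≤ ρ²=64; F_rep = 15·(5,-3)/34² = (0.0649,-0.0389)
o2: d²=89 > ρ²=64 → inactive
o3: d²=306 > ρ²=64 → inactive
o4: d²=101 > ρ²=64 → inactive
F = F_att + ΣF_rep = (-0.6851,-0.7889)
Δp = p'−p = (-0.0685,-0.0789); α = Δx/Fx = (-99/1445) / (-198/289) = 1/10
check: Δy/Fy = (-114/1445) / (-228/289) = 1/10 ✓

α = 1/10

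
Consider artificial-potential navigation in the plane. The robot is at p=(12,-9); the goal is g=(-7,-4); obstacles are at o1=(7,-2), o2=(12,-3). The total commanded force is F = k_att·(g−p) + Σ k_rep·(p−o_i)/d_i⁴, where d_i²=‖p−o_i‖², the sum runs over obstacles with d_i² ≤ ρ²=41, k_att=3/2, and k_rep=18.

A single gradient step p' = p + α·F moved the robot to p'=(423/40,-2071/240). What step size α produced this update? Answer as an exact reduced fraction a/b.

α = 1/20

F_att = 3/2·(g−p) = 3/2·(-19,5) = (-28.5000,7.5000)
o1: d²=74 > ρ²=41 → inactive
o2: d²=36 ≤ ρ²=41; F_rep = 18·(0,-6)/36² = (0.0000,-0.0833)
F = F_att + ΣF_rep = (-28.5000,7.4167)
Δp = p'−p = (-1.4250,0.3708); α = Δx/Fx = (-57/40) / (-57/2) = 1/20
check: Δy/Fy = (89/240) / (89/12) = 1/20 ✓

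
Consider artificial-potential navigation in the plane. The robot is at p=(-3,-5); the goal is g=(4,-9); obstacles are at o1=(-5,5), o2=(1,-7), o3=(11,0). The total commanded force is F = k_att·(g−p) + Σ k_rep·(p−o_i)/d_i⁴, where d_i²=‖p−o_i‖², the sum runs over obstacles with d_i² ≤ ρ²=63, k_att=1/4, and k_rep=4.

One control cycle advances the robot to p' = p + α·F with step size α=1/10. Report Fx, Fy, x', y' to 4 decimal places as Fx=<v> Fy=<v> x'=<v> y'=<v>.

Fx=1.7100 Fy=-0.9800 x'=-2.8290 y'=-5.0980

F_att = 1/4·(g−p) = 1/4·(7,-4) = (1.7500,-1.0000)
o1: d²=104 > ρ²=63 → inactive
o2: d²=20 ≤ ρ²=63; F_rep = 4·(-4,2)/20² = (-0.0400,0.0200)
o3: d²=221 > ρ²=63 → inactive
F = F_att + ΣF_rep = (1.7100,-0.9800)
p' = p + 1/10·F = (-2.8290,-5.0980)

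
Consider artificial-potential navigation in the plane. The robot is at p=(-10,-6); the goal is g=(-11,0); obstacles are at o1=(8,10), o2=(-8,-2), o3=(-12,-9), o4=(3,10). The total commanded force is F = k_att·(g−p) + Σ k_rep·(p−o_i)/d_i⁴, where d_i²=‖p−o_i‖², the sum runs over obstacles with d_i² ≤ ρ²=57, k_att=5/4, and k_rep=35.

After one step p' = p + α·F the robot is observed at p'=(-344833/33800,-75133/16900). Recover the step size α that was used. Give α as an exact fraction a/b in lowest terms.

F_att = 5/4·(g−p) = 5/4·(-1,6) = (-1.2500,7.5000)
o1: d²=580 > ρ²=57 → inactive
o2: d²=20 ≤ ρ²=57; F_rep = 35·(-2,-4)/20² = (-0.1750,-0.3500)
o3: d²=13 ≤ ρ²=57; F_rep = 35·(2,3)/13² = (0.4142,0.6213)
o4: d²=425 > ρ²=57 → inactive
F = F_att + ΣF_rep = (-1.0108,7.7713)
Δp = p'−p = (-0.2022,1.5543); α = Δx/Fx = (-6833/33800) / (-6833/6760) = 1/5
check: Δy/Fy = (26267/16900) / (26267/3380) = 1/5 ✓

α = 1/5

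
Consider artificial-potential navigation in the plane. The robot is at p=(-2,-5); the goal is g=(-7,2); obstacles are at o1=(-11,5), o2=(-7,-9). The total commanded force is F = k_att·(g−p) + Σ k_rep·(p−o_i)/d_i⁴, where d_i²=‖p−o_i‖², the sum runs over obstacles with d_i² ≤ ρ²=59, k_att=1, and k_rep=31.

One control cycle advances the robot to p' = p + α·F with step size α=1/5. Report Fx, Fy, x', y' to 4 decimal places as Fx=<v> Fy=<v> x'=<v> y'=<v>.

F_att = 1·(g−p) = 1·(-5,7) = (-5.0000,7.0000)
o1: d²=181 > ρ²=59 → inactive
o2: d²=41 ≤ ρ²=59; F_rep = 31·(5,4)/41² = (0.0922,0.0738)
F = F_att + ΣF_rep = (-4.9078,7.0738)
p' = p + 1/5·F = (-2.9816,-3.5852)

Fx=-4.9078 Fy=7.0738 x'=-2.9816 y'=-3.5852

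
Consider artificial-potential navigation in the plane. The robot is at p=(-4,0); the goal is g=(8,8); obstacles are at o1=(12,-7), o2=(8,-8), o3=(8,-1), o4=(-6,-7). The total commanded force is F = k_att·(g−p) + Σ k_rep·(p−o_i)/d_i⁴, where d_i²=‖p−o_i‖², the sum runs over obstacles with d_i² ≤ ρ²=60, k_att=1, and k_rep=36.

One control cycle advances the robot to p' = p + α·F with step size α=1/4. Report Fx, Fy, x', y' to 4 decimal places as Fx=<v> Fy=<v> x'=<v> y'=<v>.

Fx=12.0256 Fy=8.0897 x'=-0.9936 y'=2.0224

F_att = 1·(g−p) = 1·(12,8) = (12.0000,8.0000)
o1: d²=305 > ρ²=60 → inactive
o2: d²=208 > ρ²=60 → inactive
o3: d²=145 > ρ²=60 → inactive
o4: d²=53 ≤ ρ²=60; F_rep = 36·(2,7)/53² = (0.0256,0.0897)
F = F_att + ΣF_rep = (12.0256,8.0897)
p' = p + 1/4·F = (-0.9936,2.0224)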